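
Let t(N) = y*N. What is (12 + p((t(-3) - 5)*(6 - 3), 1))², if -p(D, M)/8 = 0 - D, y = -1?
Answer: 1296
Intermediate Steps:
t(N) = -N
p(D, M) = 8*D (p(D, M) = -8*(0 - D) = -(-8)*D = 8*D)
(12 + p((t(-3) - 5)*(6 - 3), 1))² = (12 + 8*((-1*(-3) - 5)*(6 - 3)))² = (12 + 8*((3 - 5)*3))² = (12 + 8*(-2*3))² = (12 + 8*(-6))² = (12 - 48)² = (-36)² = 1296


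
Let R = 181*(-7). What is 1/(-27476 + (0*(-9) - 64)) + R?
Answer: -34893181/27540 ≈ -1267.0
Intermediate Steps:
R = -1267
1/(-27476 + (0*(-9) - 64)) + R = 1/(-27476 + (0*(-9) - 64)) - 1267 = 1/(-27476 + (0 - 64)) - 1267 = 1/(-27476 - 64) - 1267 = 1/(-27540) - 1267 = -1/27540 - 1267 = -34893181/27540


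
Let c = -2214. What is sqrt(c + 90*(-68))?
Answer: 3*I*sqrt(926) ≈ 91.291*I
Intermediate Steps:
sqrt(c + 90*(-68)) = sqrt(-2214 + 90*(-68)) = sqrt(-2214 - 6120) = sqrt(-8334) = 3*I*sqrt(926)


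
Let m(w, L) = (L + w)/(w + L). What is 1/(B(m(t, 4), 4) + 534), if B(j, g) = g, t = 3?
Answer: 1/538 ≈ 0.0018587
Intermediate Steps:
m(w, L) = 1 (m(w, L) = (L + w)/(L + w) = 1)
1/(B(m(t, 4), 4) + 534) = 1/(4 + 534) = 1/538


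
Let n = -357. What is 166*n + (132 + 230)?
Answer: -58900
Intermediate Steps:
166*n + (132 + 230) = 166*(-357) + (132 + 230) = -59262 + 362 = -58900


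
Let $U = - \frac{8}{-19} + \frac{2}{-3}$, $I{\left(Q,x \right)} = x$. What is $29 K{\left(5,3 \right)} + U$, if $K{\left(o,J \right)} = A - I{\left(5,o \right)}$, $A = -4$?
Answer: $- \frac{14891}{57} \approx -261.25$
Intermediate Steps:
$K{\left(o,J \right)} = -4 - o$
$U = - \frac{14}{57}$ ($U = \left(-8\right) \left(- \frac{1}{19}\right) + 2 \left(- \frac{1}{3}\right) = \frac{8}{19} - \frac{2}{3} = - \frac{14}{57} \approx -0.24561$)
$29 K{\left(5,3 \right)} + U = 29 \left(-4 - 5\right) - \frac{14}{57} = 29 \left(-9\right) - \frac{14}{57} = -261 - \frac{14}{57} = - \frac{14891}{57}$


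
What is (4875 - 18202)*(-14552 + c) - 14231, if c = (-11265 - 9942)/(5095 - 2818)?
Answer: 147279695770/759 ≈ 1.9404e+8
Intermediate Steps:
c = -7069/759 (c = -21207/2277 = -21207*1/2277 = -7069/759 ≈ -9.3136)
(4875 - 18202)*(-14552 + c) - 14231 = (4875 - 18202)*(-14552 - 7069/759) - 14231 = -13327*(-11052037/759) - 14231 = 147290497099/759 - 14231 = 147279695770/759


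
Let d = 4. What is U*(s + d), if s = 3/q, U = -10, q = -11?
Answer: -410/11 ≈ -37.273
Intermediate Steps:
s = -3/11 (s = 3/(-11) = 3*(-1/11) = -3/11 ≈ -0.27273)
U*(s + d) = -10*(-3/11 + 4) = -10*41/11 = -410/11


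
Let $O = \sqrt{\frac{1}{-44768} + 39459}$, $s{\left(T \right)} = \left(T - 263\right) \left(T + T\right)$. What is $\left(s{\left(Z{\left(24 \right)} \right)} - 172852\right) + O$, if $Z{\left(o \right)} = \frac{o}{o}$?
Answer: $-173376 + \frac{\sqrt{4942668429778}}{11192} \approx -1.7318 \cdot 10^{5}$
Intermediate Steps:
$Z{\left(o \right)} = 1$
$s{\left(T \right)} = 2 T \left(-263 + T\right)$ ($s{\left(T \right)} = \left(-263 + T\right) 2 T = 2 T \left(-263 + T\right)$)
$O = \frac{\sqrt{4942668429778}}{11192}$ ($O = \sqrt{- \frac{1}{44768} + 39459} = \sqrt{\frac{1766500511}{44768}} = \frac{\sqrt{4942668429778}}{11192} \approx 198.64$)
$\left(s{\left(Z{\left(24 \right)} \right)} - 172852\right) + O = \left(2 \cdot 1 \left(-263 + 1\right) - 172852\right) + \frac{\sqrt{4942668429778}}{11192} = \left(2 \cdot 1 \left(-262\right) - 172852\right) + \frac{\sqrt{4942668429778}}{11192} = \left(-524 - 172852\right) + \frac{\sqrt{4942668429778}}{11192} = -173376 + \frac{\sqrt{4942668429778}}{11192}$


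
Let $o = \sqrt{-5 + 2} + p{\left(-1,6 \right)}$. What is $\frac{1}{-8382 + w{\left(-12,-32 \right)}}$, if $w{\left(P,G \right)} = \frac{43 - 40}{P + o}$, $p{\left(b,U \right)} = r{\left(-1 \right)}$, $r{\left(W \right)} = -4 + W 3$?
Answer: $- \frac{1017035}{8524946631} + \frac{i \sqrt{3}}{8524946631} \approx -0.0001193 + 2.0317 \cdot 10^{-10} i$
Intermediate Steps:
$r{\left(W \right)} = -4 + 3 W$
$p{\left(b,U \right)} = -7$ ($p{\left(b,U \right)} = -4 + 3 \left(-1\right) = -4 - 3 = -7$)
$o = -7 + i \sqrt{3}$ ($o = \sqrt{-5 + 2} - 7 = \sqrt{-3} - 7 = i \sqrt{3} - 7 = -7 + i \sqrt{3} \approx -7.0 + 1.732 i$)
$w{\left(P,G \right)} = \frac{3}{-7 + P + i \sqrt{3}}$ ($w{\left(P,G \right)} = \frac{43 - 40}{P - \left(7 - i \sqrt{3}\right)} = \frac{3}{-7 + P + i \sqrt{3}}$)
$\frac{1}{-8382 + w{\left(-12,-32 \right)}} = \frac{1}{-8382 + \frac{3}{-7 - 12 + i \sqrt{3}}} = \frac{1}{-8382 + \frac{3}{-19 + i \sqrt{3}}}$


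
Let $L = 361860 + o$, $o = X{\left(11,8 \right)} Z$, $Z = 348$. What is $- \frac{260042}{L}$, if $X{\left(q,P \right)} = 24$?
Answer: $- \frac{130021}{185106} \approx -0.70241$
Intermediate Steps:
$o = 8352$ ($o = 24 \cdot 348 = 8352$)
$L = 370212$ ($L = 361860 + 8352 = 370212$)
$- \frac{260042}{L} = - \frac{260042}{370212} = \left(-260042\right) \frac{1}{370212} = - \frac{130021}{185106}$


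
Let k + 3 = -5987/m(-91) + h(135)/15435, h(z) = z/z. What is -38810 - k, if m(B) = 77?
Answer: -6575645171/169785 ≈ -38729.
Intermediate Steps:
h(z) = 1
k = -13710679/169785 (k = -3 + (-5987/77 + 1/15435) = -3 - 13201324/169785 = -13710679/169785 ≈ -80.753)
-38810 - k = -38810 - 1*(-13710679/169785) = -38810 + 13710679/169785 = -6575645171/169785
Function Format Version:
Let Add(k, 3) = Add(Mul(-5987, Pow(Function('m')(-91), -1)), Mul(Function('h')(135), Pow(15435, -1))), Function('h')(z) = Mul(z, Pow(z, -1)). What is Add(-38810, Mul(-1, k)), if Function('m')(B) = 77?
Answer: Rational(-6575645171, 169785) ≈ -38729.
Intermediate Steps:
Function('h')(z) = 1
k = Rational(-13710679, 169785) (k = Add(-3, Add(Mul(-5987, Pow(77, -1)), Mul(1, Pow(15435, -1)))) = Add(-3, Add(Mul(-5987, Rational(1, 77)), Mul(1, Rational(1, 15435)))) = Add(-3, Add(Rational(-5987, 77), Rational(1, 15435))) = Add(-3, Rational(-13201324, 169785)) = Rational(-13710679, 169785) ≈ -80.753)
Add(-38810, Mul(-1, k)) = Add(-38810, Mul(-1, Rational(-13710679, 169785))) = Add(-38810, Rational(13710679, 169785)) = Rational(-6575645171, 169785)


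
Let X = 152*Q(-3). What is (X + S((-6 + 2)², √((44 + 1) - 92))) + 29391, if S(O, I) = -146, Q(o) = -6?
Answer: 28333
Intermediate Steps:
X = -912 (X = 152*(-6) = -912)
(X + S((-6 + 2)², √((44 + 1) - 92))) + 29391 = (-912 - 146) + 29391 = -1058 + 29391 = 28333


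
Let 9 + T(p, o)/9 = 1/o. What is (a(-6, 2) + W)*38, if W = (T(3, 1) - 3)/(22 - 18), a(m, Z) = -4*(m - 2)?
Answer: 1007/2 ≈ 503.50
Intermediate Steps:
T(p, o) = -81 + 9/o
a(m, Z) = 8 - 4*m (a(m, Z) = -4*(-2 + m) = 8 - 4*m)
W = -75/4 (W = ((-81 + 9/1) - 3)/(22 - 18) = ((-81 + 9*1) - 3)/4 = ((-81 + 9) - 3)*(¼) = (-72 - 3)*(¼) = -75*¼ = -75/4 ≈ -18.750)
(a(-6, 2) + W)*38 = ((8 - 4*(-6)) - 75/4)*38 = ((8 + 24) - 75/4)*38 = (32 - 75/4)*38 = (53/4)*38 = 1007/2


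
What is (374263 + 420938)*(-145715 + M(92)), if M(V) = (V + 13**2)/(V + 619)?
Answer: -9153921322656/79 ≈ -1.1587e+11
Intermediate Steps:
M(V) = (169 + V)/(619 + V) (M(V) = (V + 169)/(619 + V) = (169 + V)/(619 + V))
(374263 + 420938)*(-145715 + M(92)) = (374263 + 420938)*(-145715 + (169 + 92)/(619 + 92)) = 795201*(-145715 + 261/711) = 795201*(-145715 + (1/711)*261) = 795201*(-145715 + 29/79) = 795201*(-11511456/79) = -9153921322656/79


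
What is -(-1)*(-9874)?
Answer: -9874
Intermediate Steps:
-(-1)*(-9874) = -1*9874 = -9874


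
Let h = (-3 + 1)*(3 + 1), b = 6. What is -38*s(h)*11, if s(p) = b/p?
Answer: 627/2 ≈ 313.50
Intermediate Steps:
h = -8 (h = -2*4 = -8)
s(p) = 6/p
-38*s(h)*11 = -228/(-8)*11 = -228*(-1)/8*11 = -38*(-3/4)*11 = (57/2)*11 = 627/2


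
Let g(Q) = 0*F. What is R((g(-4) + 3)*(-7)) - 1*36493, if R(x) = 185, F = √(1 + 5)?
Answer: -36308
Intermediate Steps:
F = √6 ≈ 2.4495
g(Q) = 0 (g(Q) = 0*√6 = 0)
R((g(-4) + 3)*(-7)) - 1*36493 = 185 - 1*36493 = 185 - 36493 = -36308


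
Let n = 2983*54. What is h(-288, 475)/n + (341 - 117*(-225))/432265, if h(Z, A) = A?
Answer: 236880973/3664742670 ≈ 0.064638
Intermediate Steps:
n = 161082
h(-288, 475)/n + (341 - 117*(-225))/432265 = 475/161082 + (341 - 117*(-225))/432265 = 475*(1/161082) + (341 + 26325)*(1/432265) = 25/8478 + 26666*(1/432265) = 25/8478 + 26666/432265 = 236880973/3664742670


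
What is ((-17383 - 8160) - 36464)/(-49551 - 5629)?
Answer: 62007/55180 ≈ 1.1237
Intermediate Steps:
((-17383 - 8160) - 36464)/(-49551 - 5629) = (-25543 - 36464)/(-55180) = -62007*(-1/55180) = 62007/55180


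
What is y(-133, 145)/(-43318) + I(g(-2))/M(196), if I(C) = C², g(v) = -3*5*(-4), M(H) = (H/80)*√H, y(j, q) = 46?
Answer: 779716111/7429037 ≈ 104.96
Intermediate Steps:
M(H) = H^(3/2)/80 (M(H) = (H*(1/80))*√H = (H/80)*√H = H^(3/2)/80)
g(v) = 60 (g(v) = -15*(-4) = 60)
y(-133, 145)/(-43318) + I(g(-2))/M(196) = 46/(-43318) + 60²/((196^(3/2)/80)) = 46*(-1/43318) + 3600/(((1/80)*2744)) = -23/21659 + 3600/(343/10) = -23/21659 + 3600*(10/343) = -23/21659 + 36000/343 = 779716111/7429037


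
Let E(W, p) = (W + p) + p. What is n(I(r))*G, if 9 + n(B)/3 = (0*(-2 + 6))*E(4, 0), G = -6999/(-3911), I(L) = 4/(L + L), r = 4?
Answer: -188973/3911 ≈ -48.318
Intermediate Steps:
E(W, p) = W + 2*p
I(L) = 2/L (I(L) = 4/((2*L)) = 4*(1/(2*L)) = 2/L)
G = 6999/3911 (G = -6999*(-1/3911) = 6999/3911 ≈ 1.7896)
n(B) = -27 (n(B) = -27 + 3*((0*(-2 + 6))*(4 + 2*0)) = -27 + 3*((0*4)*(4 + 0)) = -27 + 3*(0*4) = -27 + 3*0 = -27 + 0 = -27)
n(I(r))*G = -27*6999/3911 = -188973/3911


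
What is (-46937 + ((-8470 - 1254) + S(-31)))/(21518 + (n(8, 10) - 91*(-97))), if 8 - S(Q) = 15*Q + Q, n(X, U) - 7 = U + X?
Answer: -56157/30370 ≈ -1.8491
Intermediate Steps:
n(X, U) = 7 + U + X (n(X, U) = 7 + (U + X) = 7 + U + X)
S(Q) = 8 - 16*Q (S(Q) = 8 - (15*Q + Q) = 8 - 16*Q)
(-46937 + ((-8470 - 1254) + S(-31)))/(21518 + (n(8, 10) - 91*(-97))) = (-46937 + ((-8470 - 1254) + (8 - 16*(-31))))/(21518 + ((7 + 10 + 8) - 91*(-97))) = (-46937 + (-9724 + (8 + 496)))/(21518 + (25 + 8827)) = (-46937 + (-9724 + 504))/(21518 + 8852) = (-46937 - 9220)/30370 = -56157*1/30370 = -56157/30370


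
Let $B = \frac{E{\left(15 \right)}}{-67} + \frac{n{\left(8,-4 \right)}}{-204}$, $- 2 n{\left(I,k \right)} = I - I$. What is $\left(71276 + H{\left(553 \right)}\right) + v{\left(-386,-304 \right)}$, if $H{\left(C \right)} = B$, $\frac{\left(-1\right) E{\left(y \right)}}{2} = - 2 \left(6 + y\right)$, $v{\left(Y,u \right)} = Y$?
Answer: $\frac{4749546}{67} \approx 70889.0$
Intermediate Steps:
$E{\left(y \right)} = 24 + 4 y$ ($E{\left(y \right)} = - 2 \left(- 2 \left(6 + y\right)\right) = - 2 \left(-12 - 2 y\right) = 24 + 4 y$)
$n{\left(I,k \right)} = 0$ ($n{\left(I,k \right)} = - \frac{I - I}{2} = \left(- \frac{1}{2}\right) 0 = 0$)
$B = - \frac{84}{67}$ ($B = \frac{24 + 4 \cdot 15}{-67} + \frac{0}{-204} = \left(24 + 60\right) \left(- \frac{1}{67}\right) + 0 \left(- \frac{1}{204}\right) = 84 \left(- \frac{1}{67}\right) + 0 = - \frac{84}{67} + 0 = - \frac{84}{67} \approx -1.2537$)
$H{\left(C \right)} = - \frac{84}{67}$
$\left(71276 + H{\left(553 \right)}\right) + v{\left(-386,-304 \right)} = \left(71276 - \frac{84}{67}\right) - 386 = \frac{4775408}{67} - 386 = \frac{4749546}{67}$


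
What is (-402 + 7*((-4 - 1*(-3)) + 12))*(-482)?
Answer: 156650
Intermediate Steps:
(-402 + 7*((-4 - 1*(-3)) + 12))*(-482) = (-402 + 7*((-4 + 3) + 12))*(-482) = (-402 + 7*(-1 + 12))*(-482) = (-402 + 7*11)*(-482) = (-402 + 77)*(-482) = -325*(-482) = 156650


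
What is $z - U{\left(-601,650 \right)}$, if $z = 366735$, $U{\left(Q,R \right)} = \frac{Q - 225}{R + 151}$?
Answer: $\frac{293755561}{801} \approx 3.6674 \cdot 10^{5}$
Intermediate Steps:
$U{\left(Q,R \right)} = \frac{-225 + Q}{151 + R}$
$z - U{\left(-601,650 \right)} = 366735 - \frac{-225 - 601}{151 + 650} = 366735 - \frac{1}{801} \left(-826\right) = 366735 - - \frac{826}{801} = 366735 + \frac{826}{801} = \frac{293755561}{801}$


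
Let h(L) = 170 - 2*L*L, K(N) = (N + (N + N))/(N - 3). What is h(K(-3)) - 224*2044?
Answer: -915381/2 ≈ -4.5769e+5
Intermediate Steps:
K(N) = 3*N/(-3 + N) (K(N) = (N + 2*N)/(-3 + N) = (3*N)/(-3 + N) = 3*N/(-3 + N))
h(L) = 170 - 2*L**2
h(K(-3)) - 224*2044 = (170 - 2*81/(-3 - 3)**2) - 224*2044 = (170 - 2*(3*(-3)/(-6))**2) - 1*457856 = (170 - 2*(3*(-3)*(-1/6))**2) - 457856 = (170 - 2*(3/2)**2) - 457856 = (170 - 2*9/4) - 457856 = (170 - 9/2) - 457856 = 331/2 - 457856 = -915381/2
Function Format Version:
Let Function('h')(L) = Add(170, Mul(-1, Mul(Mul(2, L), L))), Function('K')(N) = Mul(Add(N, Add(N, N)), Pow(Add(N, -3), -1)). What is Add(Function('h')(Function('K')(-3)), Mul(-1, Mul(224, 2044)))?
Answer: Rational(-915381, 2) ≈ -4.5769e+5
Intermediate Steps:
Function('K')(N) = Mul(3, N, Pow(Add(-3, N), -1)) (Function('K')(N) = Mul(Add(N, Mul(2, N)), Pow(Add(-3, N), -1)) = Mul(Mul(3, N), Pow(Add(-3, N), -1)) = Mul(3, N, Pow(Add(-3, N), -1)))
Function('h')(L) = Add(170, Mul(-2, Pow(L, 2))) (Function('h')(L) = Add(170, Mul(-1, Mul(2, Pow(L, 2)))) = Add(170, Mul(-2, Pow(L, 2))))
Add(Function('h')(Function('K')(-3)), Mul(-1, Mul(224, 2044))) = Add(Add(170, Mul(-2, Pow(Mul(3, -3, Pow(Add(-3, -3), -1)), 2))), Mul(-1, Mul(224, 2044))) = Add(Add(170, Mul(-2, Pow(Mul(3, -3, Pow(-6, -1)), 2))), Mul(-1, 457856)) = Add(Add(170, Mul(-2, Pow(Mul(3, -3, Rational(-1, 6)), 2))), -457856) = Add(Add(170, Mul(-2, Pow(Rational(3, 2), 2))), -457856) = Add(Add(170, Mul(-2, Rational(9, 4))), -457856) = Add(Add(170, Rational(-9, 2)), -457856) = Add(Rational(331, 2), -457856) = Rational(-915381, 2)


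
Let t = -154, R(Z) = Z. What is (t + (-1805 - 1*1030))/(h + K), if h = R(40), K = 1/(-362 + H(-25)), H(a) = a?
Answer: -1156743/15479 ≈ -74.730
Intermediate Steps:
K = -1/387 (K = 1/(-362 - 25) = 1/(-387) = -1/387 ≈ -0.0025840)
h = 40
(t + (-1805 - 1*1030))/(h + K) = (-154 + (-1805 - 1*1030))/(40 - 1/387) = (-154 + (-1805 - 1030))/(15479/387) = (-154 - 2835)*(387/15479) = -2989*387/15479 = -1156743/15479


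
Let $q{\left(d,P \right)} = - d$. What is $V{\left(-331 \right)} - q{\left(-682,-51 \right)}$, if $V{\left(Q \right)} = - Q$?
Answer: $-351$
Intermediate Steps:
$V{\left(-331 \right)} - q{\left(-682,-51 \right)} = \left(-1\right) \left(-331\right) - \left(-1\right) \left(-682\right) = 331 - 682 = -351$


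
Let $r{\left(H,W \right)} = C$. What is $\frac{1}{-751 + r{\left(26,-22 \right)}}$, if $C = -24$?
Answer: $- \frac{1}{775} \approx -0.0012903$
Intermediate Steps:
$r{\left(H,W \right)} = -24$
$\frac{1}{-751 + r{\left(26,-22 \right)}} = \frac{1}{-751 - 24} = \frac{1}{-775} = - \frac{1}{775}$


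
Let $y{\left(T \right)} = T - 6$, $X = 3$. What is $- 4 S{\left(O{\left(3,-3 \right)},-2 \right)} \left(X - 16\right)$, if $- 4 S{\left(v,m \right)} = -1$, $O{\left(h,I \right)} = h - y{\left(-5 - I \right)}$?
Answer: $13$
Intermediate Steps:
$y{\left(T \right)} = -6 + T$ ($y{\left(T \right)} = T - 6 = -6 + T$)
$O{\left(h,I \right)} = 11 + I + h$ ($O{\left(h,I \right)} = h - \left(-6 - \left(5 + I\right)\right) = h - \left(-11 - I\right) = h + \left(11 + I\right) = 11 + I + h$)
$S{\left(v,m \right)} = \frac{1}{4}$ ($S{\left(v,m \right)} = \left(- \frac{1}{4}\right) \left(-1\right) = \frac{1}{4}$)
$- 4 S{\left(O{\left(3,-3 \right)},-2 \right)} \left(X - 16\right) = \left(-4\right) \frac{1}{4} \left(3 - 16\right) = \left(-1\right) \left(-13\right) = 13$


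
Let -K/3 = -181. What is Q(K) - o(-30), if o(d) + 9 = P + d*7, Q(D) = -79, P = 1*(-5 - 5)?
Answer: 150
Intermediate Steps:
K = 543 (K = -3*(-181) = 543)
P = -10 (P = 1*(-10) = -10)
o(d) = -19 + 7*d (o(d) = -9 + (-10 + d*7) = -9 + (-10 + 7*d) = -19 + 7*d)
Q(K) - o(-30) = -79 - (-19 + 7*(-30)) = -79 - (-19 - 210) = -79 - 1*(-229) = -79 + 229 = 150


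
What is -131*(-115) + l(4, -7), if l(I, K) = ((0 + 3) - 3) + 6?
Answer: 15071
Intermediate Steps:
l(I, K) = 6 (l(I, K) = (3 - 3) + 6 = 0 + 6 = 6)
-131*(-115) + l(4, -7) = -131*(-115) + 6 = 15065 + 6 = 15071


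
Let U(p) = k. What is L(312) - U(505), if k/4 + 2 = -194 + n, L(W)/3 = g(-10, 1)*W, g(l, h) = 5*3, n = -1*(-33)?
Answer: 14692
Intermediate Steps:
n = 33
g(l, h) = 15
L(W) = 45*W (L(W) = 3*(15*W) = 45*W)
k = -652 (k = -8 + 4*(-194 + 33) = -8 + 4*(-161) = -8 - 644 = -652)
U(p) = -652
L(312) - U(505) = 45*312 - 1*(-652) = 14040 + 652 = 14692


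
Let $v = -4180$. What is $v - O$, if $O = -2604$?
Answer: $-1576$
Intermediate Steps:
$v - O = -4180 - -2604 = -4180 + 2604 = -1576$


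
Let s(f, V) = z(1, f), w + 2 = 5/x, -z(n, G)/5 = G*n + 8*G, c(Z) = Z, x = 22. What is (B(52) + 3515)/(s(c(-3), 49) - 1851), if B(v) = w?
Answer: -77291/37752 ≈ -2.0473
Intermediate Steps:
z(n, G) = -40*G - 5*G*n (z(n, G) = -5*(G*n + 8*G) = -5*(8*G + G*n) = -40*G - 5*G*n)
w = -39/22 (w = -2 + 5/22 = -39/22 ≈ -1.7727)
B(v) = -39/22
s(f, V) = -45*f (s(f, V) = -5*f*(8 + 1) = -5*f*9 = -45*f)
(B(52) + 3515)/(s(c(-3), 49) - 1851) = (-39/22 + 3515)/(-45*(-3) - 1851) = 77291/(22*(135 - 1851)) = (77291/22)/(-1716) = (77291/22)*(-1/1716) = -77291/37752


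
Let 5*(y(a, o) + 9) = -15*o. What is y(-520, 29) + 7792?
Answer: 7696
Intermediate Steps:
y(a, o) = -9 - 3*o (y(a, o) = -9 + (-15*o)/5 = -9 - 3*o)
y(-520, 29) + 7792 = (-9 - 3*29) + 7792 = (-9 - 87) + 7792 = -96 + 7792 = 7696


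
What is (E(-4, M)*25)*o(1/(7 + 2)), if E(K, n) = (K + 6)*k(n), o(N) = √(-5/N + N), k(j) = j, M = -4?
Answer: -400*I*√101/3 ≈ -1340.0*I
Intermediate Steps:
o(N) = √(N - 5/N)
E(K, n) = n*(6 + K) (E(K, n) = (K + 6)*n = (6 + K)*n = n*(6 + K))
(E(-4, M)*25)*o(1/(7 + 2)) = (-4*(6 - 4)*25)*√(1/(7 + 2) - 5/(1/(7 + 2))) = (-4*2*25)*√(1/9 - 5/(1/9)) = (-8*25)*√(⅑ - 5/⅑) = -200*√(⅑ - 5*9) = -200*√(⅑ - 45) = -400*I*√101/3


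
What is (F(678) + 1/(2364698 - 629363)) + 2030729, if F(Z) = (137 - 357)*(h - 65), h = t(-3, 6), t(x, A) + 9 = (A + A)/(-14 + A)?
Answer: 3552819023566/1735335 ≈ 2.0473e+6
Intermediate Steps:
t(x, A) = -9 + 2*A/(-14 + A) (t(x, A) = -9 + (A + A)/(-14 + A) = -9 + (2*A)/(-14 + A) = -9 + 2*A/(-14 + A))
h = -21/2 (h = 7*(18 - 1*6)/(-14 + 6) = 7*(18 - 6)/(-8) = 7*(-1/8)*12 = -21/2 ≈ -10.500)
F(Z) = 16610 (F(Z) = (137 - 357)*(-21/2 - 65) = -220*(-151/2) = 16610)
(F(678) + 1/(2364698 - 629363)) + 2030729 = (16610 + 1/(2364698 - 629363)) + 2030729 = (16610 + 1/1735335) + 2030729 = 28823914351/1735335 + 2030729 = 3552819023566/1735335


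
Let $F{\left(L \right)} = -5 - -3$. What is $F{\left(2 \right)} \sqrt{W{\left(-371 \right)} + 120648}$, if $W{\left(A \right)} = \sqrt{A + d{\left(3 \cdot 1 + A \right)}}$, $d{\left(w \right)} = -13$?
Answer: $- 4 \sqrt{30162 + 2 i \sqrt{6}} \approx -694.69 - 0.056416 i$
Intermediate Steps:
$W{\left(A \right)} = \sqrt{-13 + A}$ ($W{\left(A \right)} = \sqrt{A - 13} = \sqrt{-13 + A}$)
$F{\left(L \right)} = -2$ ($F{\left(L \right)} = -5 + 3 = -2$)
$F{\left(2 \right)} \sqrt{W{\left(-371 \right)} + 120648} = - 2 \sqrt{\sqrt{-13 - 371} + 120648} = - 2 \sqrt{\sqrt{-384} + 120648} = - 2 \sqrt{8 i \sqrt{6} + 120648} = - 2 \sqrt{120648 + 8 i \sqrt{6}}$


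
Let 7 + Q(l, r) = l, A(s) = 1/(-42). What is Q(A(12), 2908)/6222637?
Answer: -295/261350754 ≈ -1.1288e-6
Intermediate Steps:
A(s) = -1/42
Q(l, r) = -7 + l
Q(A(12), 2908)/6222637 = (-7 - 1/42)/6222637 = -295/42*1/6222637 = -295/261350754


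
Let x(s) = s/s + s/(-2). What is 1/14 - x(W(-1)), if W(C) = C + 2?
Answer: -3/7 ≈ -0.42857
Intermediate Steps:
W(C) = 2 + C
x(s) = 1 - s/2 (x(s) = 1 + s*(-½) = 1 - s/2)
1/14 - x(W(-1)) = 1/14 - (1 - (2 - 1)/2) = 1/14 - (1 - ½*1) = 1/14 - (1 - ½) = 1/14 - 1*½ = 1/14 - ½ = -3/7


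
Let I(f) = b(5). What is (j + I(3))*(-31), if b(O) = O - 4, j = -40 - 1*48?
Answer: 2697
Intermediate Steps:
j = -88 (j = -40 - 48 = -88)
b(O) = -4 + O
I(f) = 1 (I(f) = -4 + 5 = 1)
(j + I(3))*(-31) = (-88 + 1)*(-31) = -87*(-31) = 2697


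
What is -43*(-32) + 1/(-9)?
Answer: 12383/9 ≈ 1375.9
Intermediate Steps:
-43*(-32) + 1/(-9) = 1376 - 1/9 = 12383/9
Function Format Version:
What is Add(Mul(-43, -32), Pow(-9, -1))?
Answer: Rational(12383, 9) ≈ 1375.9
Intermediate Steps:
Add(Mul(-43, -32), Pow(-9, -1)) = Add(1376, Rational(-1, 9)) = Rational(12383, 9)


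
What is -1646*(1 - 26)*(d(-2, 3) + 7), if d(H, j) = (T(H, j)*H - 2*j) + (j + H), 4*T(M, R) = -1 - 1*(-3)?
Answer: 41150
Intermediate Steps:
T(M, R) = ½ (T(M, R) = (-1 - 1*(-3))/4 = (-1 + 3)/4 = (¼)*2 = ½)
d(H, j) = -j + 3*H/2 (d(H, j) = (H/2 - 2*j) + (j + H) = (H/2 - 2*j) + (H + j) = -j + 3*H/2)
-1646*(1 - 26)*(d(-2, 3) + 7) = -1646*(1 - 26)*((-1*3 + (3/2)*(-2)) + 7) = -(-41150)*((-3 - 3) + 7) = -(-41150)*(-6 + 7) = -(-41150) = -1646*(-25) = 41150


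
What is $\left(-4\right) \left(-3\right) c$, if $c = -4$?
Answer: $-48$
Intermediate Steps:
$\left(-4\right) \left(-3\right) c = \left(-4\right) \left(-3\right) \left(-4\right) = 12 \left(-4\right) = -48$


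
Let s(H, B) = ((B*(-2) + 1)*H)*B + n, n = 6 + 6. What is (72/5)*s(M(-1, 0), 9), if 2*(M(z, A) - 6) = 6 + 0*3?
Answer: -19656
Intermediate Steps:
M(z, A) = 9 (M(z, A) = 6 + (6 + 0*3)/2 = 6 + (6 + 0)/2 = 6 + (1/2)*6 = 6 + 3 = 9)
n = 12
s(H, B) = 12 + B*H*(1 - 2*B) (s(H, B) = ((B*(-2) + 1)*H)*B + 12 = ((-2*B + 1)*H)*B + 12 = ((1 - 2*B)*H)*B + 12 = (H*(1 - 2*B))*B + 12 = B*H*(1 - 2*B) + 12 = 12 + B*H*(1 - 2*B))
(72/5)*s(M(-1, 0), 9) = (72/5)*(12 + 9*9 - 2*9*9**2) = (72*(1/5))*(12 + 81 - 2*9*81) = 72*(12 + 81 - 1458)/5 = (72/5)*(-1365) = -19656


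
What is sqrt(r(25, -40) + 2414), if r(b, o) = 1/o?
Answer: sqrt(965590)/20 ≈ 49.132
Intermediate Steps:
sqrt(r(25, -40) + 2414) = sqrt(1/(-40) + 2414) = sqrt(-1/40 + 2414) = sqrt(96559/40) = sqrt(965590)/20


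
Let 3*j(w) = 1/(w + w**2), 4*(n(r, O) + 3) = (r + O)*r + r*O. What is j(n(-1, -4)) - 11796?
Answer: -106180/9 ≈ -11798.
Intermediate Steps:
n(r, O) = -3 + O*r/4 + r*(O + r)/4 (n(r, O) = -3 + ((r + O)*r + r*O)/4 = -3 + ((O + r)*r + O*r)/4 = -3 + (r*(O + r) + O*r)/4 = -3 + (O*r + r*(O + r))/4 = -3 + (O*r/4 + r*(O + r)/4) = -3 + O*r/4 + r*(O + r)/4)
j(w) = 1/(3*(w + w**2))
j(n(-1, -4)) - 11796 = 1/(3*(-3 + (1/4)*(-1)**2 + (1/2)*(-4)*(-1))*(1 + (-3 + (1/4)*(-1)**2 + (1/2)*(-4)*(-1)))) - 11796 = 1/(3*(-3 + (1/4)*1 + 2)*(1 + (-3 + (1/4)*1 + 2))) - 11796 = 1/(3*(-3 + 1/4 + 2)*(1 + (-3 + 1/4 + 2))) - 11796 = 1/(3*(-3/4)*(1 - 3/4)) - 11796 = (1/3)*(-4/3)/(1/4) - 11796 = (1/3)*(-4/3)*4 - 11796 = -16/9 - 11796 = -106180/9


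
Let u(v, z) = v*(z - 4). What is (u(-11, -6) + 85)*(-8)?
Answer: -1560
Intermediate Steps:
u(v, z) = v*(-4 + z)
(u(-11, -6) + 85)*(-8) = (-11*(-4 - 6) + 85)*(-8) = (-11*(-10) + 85)*(-8) = (110 + 85)*(-8) = 195*(-8) = -1560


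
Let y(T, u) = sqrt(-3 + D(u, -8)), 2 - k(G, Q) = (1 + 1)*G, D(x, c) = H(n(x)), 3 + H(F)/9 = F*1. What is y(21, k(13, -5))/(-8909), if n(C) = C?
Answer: -I*sqrt(246)/8909 ≈ -0.0017605*I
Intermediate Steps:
H(F) = -27 + 9*F (H(F) = -27 + 9*(F*1) = -27 + 9*F)
D(x, c) = -27 + 9*x
k(G, Q) = 2 - 2*G (k(G, Q) = 2 - (1 + 1)*G = 2 - 2*G)
y(T, u) = sqrt(-30 + 9*u) (y(T, u) = sqrt(-3 + (-27 + 9*u)) = sqrt(-30 + 9*u))
y(21, k(13, -5))/(-8909) = sqrt(-30 + 9*(2 - 2*13))/(-8909) = sqrt(-30 + 9*(2 - 26))*(-1/8909) = sqrt(-30 + 9*(-24))*(-1/8909) = sqrt(-30 - 216)*(-1/8909) = sqrt(-246)*(-1/8909) = (I*sqrt(246))*(-1/8909) = -I*sqrt(246)/8909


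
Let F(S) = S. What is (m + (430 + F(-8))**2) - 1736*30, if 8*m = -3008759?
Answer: -2000727/8 ≈ -2.5009e+5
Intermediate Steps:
m = -3008759/8 (m = (1/8)*(-3008759) = -3008759/8 ≈ -3.7610e+5)
(m + (430 + F(-8))**2) - 1736*30 = (-3008759/8 + (430 - 8)**2) - 1736*30 = (-3008759/8 + 422**2) - 52080 = (-3008759/8 + 178084) - 52080 = -1584087/8 - 52080 = -2000727/8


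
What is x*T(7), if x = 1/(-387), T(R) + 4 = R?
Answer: -1/129 ≈ -0.0077519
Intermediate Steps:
T(R) = -4 + R
x = -1/387 ≈ -0.0025840
x*T(7) = -(-4 + 7)/387 = -1/387*3 = -1/129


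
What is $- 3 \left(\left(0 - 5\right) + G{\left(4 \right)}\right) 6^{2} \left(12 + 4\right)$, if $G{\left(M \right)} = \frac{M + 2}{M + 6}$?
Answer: $\frac{38016}{5} \approx 7603.2$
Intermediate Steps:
$G{\left(M \right)} = \frac{2 + M}{6 + M}$
$- 3 \left(\left(0 - 5\right) + G{\left(4 \right)}\right) 6^{2} \left(12 + 4\right) = - 3 \left(\left(0 - 5\right) + \frac{2 + 4}{6 + 4}\right) 6^{2} \left(12 + 4\right) = - 3 \left(-5 + \frac{1}{10} \cdot 6\right) 36 \cdot 16 = - 3 \left(-5 + \frac{3}{5}\right) 36 \cdot 16 = \left(-3\right) \left(- \frac{22}{5}\right) 36 \cdot 16 = \frac{66}{5} \cdot 36 \cdot 16 = \frac{2376}{5} \cdot 16 = \frac{38016}{5}$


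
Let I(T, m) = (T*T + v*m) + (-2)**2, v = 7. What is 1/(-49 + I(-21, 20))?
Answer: 1/536 ≈ 0.0018657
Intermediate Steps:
I(T, m) = 4 + T**2 + 7*m (I(T, m) = (T*T + 7*m) + (-2)**2 = (T**2 + 7*m) + 4 = 4 + T**2 + 7*m)
1/(-49 + I(-21, 20)) = 1/(-49 + (4 + (-21)**2 + 7*20)) = 1/(-49 + (4 + 441 + 140)) = 1/(-49 + 585) = 1/536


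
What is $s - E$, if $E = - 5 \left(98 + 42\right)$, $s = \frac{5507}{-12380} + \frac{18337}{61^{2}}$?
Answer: $\frac{32452706513}{46065980} \approx 704.48$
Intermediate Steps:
$s = \frac{206520513}{46065980}$ ($s = 5507 \left(- \frac{1}{12380}\right) + \frac{18337}{3721} = - \frac{5507}{12380} + 18337 \cdot \frac{1}{3721} = - \frac{5507}{12380} + \frac{18337}{3721} = \frac{206520513}{46065980} \approx 4.4831$)
$E = -700$ ($E = \left(-5\right) 140 = -700$)
$s - E = \frac{206520513}{46065980} - -700 = \frac{206520513}{46065980} + 700 = \frac{32452706513}{46065980}$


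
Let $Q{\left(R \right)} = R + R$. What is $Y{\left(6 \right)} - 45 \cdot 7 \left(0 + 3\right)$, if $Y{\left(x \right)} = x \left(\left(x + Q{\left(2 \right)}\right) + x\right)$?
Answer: $-849$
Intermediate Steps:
$Q{\left(R \right)} = 2 R$
$Y{\left(x \right)} = x \left(4 + 2 x\right)$ ($Y{\left(x \right)} = x \left(\left(x + 2 \cdot 2\right) + x\right) = x \left(\left(x + 4\right) + x\right) = x \left(\left(4 + x\right) + x\right) = x \left(4 + 2 x\right)$)
$Y{\left(6 \right)} - 45 \cdot 7 \left(0 + 3\right) = 2 \cdot 6 \left(2 + 6\right) - 45 \cdot 7 \left(0 + 3\right) = 2 \cdot 6 \cdot 8 - 45 \cdot 7 \cdot 3 = 96 - 945 = -849$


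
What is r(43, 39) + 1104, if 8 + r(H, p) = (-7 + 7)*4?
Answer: 1096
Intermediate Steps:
r(H, p) = -8 (r(H, p) = -8 + (-7 + 7)*4 = -8 + 0*4 = -8 + 0 = -8)
r(43, 39) + 1104 = -8 + 1104 = 1096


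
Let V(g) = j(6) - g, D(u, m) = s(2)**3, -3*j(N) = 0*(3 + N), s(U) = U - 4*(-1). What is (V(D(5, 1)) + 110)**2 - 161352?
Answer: -150116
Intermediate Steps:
s(U) = 4 + U (s(U) = U + 4 = 4 + U)
j(N) = 0 (j(N) = -0*(3 + N) = -1/3*0 = 0)
D(u, m) = 216 (D(u, m) = (4 + 2)**3 = 6**3 = 216)
V(g) = -g (V(g) = 0 - g = -g)
(V(D(5, 1)) + 110)**2 - 161352 = (-1*216 + 110)**2 - 161352 = (-216 + 110)**2 - 161352 = (-106)**2 - 161352 = 11236 - 161352 = -150116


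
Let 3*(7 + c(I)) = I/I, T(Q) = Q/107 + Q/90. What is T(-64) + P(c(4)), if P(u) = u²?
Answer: 69232/1605 ≈ 43.135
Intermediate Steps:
T(Q) = 197*Q/9630 (T(Q) = Q*(1/107) + Q*(1/90) = Q/107 + Q/90 = 197*Q/9630)
c(I) = -20/3 (c(I) = -7 + (I/I)/3 = -7 + (⅓)*1 = -7 + ⅓ = -20/3)
T(-64) + P(c(4)) = (197/9630)*(-64) + (-20/3)² = -6304/4815 + 400/9 = 69232/1605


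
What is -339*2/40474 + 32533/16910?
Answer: 652637831/342207670 ≈ 1.9071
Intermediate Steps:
-339*2/40474 + 32533/16910 = -678*1/40474 + 32533*(1/16910) = -339/20237 + 32533/16910 = 652637831/342207670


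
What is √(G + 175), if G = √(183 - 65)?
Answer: √(175 + √118) ≈ 13.633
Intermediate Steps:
G = √118 ≈ 10.863
√(G + 175) = √(√118 + 175) = √(175 + √118)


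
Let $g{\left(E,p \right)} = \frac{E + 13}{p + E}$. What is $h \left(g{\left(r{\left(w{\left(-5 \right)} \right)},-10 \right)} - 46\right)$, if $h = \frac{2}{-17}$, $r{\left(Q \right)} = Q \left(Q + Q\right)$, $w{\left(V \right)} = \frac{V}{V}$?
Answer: $\frac{383}{68} \approx 5.6324$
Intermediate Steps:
$w{\left(V \right)} = 1$
$r{\left(Q \right)} = 2 Q^{2}$ ($r{\left(Q \right)} = Q 2 Q = 2 Q^{2}$)
$g{\left(E,p \right)} = \frac{13 + E}{E + p}$
$h = - \frac{2}{17}$ ($h = 2 \left(- \frac{1}{17}\right) = - \frac{2}{17} \approx -0.11765$)
$h \left(g{\left(r{\left(w{\left(-5 \right)} \right)},-10 \right)} - 46\right) = - \frac{2 \left(\frac{13 + 2 \cdot 1^{2}}{2 \cdot 1^{2} - 10} - 46\right)}{17} = - \frac{2 \left(\frac{13 + 2 \cdot 1}{2 \cdot 1 - 10} - 46\right)}{17} = - \frac{2 \left(\frac{13 + 2}{2 - 10} - 46\right)}{17} = - \frac{2 \left(\frac{1}{-8} \cdot 15 - 46\right)}{17} = - \frac{2 \left(\left(- \frac{1}{8}\right) 15 - 46\right)}{17} = - \frac{2 \left(- \frac{15}{8} - 46\right)}{17} = \left(- \frac{2}{17}\right) \left(- \frac{383}{8}\right) = \frac{383}{68}$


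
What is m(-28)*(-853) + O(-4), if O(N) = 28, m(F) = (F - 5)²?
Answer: -928889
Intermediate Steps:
m(F) = (-5 + F)²
m(-28)*(-853) + O(-4) = (-5 - 28)²*(-853) + 28 = (-33)²*(-853) + 28 = 1089*(-853) + 28 = -928917 + 28 = -928889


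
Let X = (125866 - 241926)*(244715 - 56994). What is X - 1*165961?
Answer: -21787065221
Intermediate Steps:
X = -21786899260 (X = -116060*187721 = -21786899260)
X - 1*165961 = -21786899260 - 1*165961 = -21786899260 - 165961 = -21787065221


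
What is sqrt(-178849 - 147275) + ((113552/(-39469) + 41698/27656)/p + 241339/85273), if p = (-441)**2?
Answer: 8538819765056212571/3017053145871666972 + 6*I*sqrt(9059) ≈ 2.8302 + 571.07*I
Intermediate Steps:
p = 194481
sqrt(-178849 - 147275) + ((113552/(-39469) + 41698/27656)/p + 241339/85273) = sqrt(-178849 - 147275) + ((113552/(-39469) + 41698/27656)/194481 + 241339/85273) = sqrt(-326124) + ((113552*(-1/39469) + 41698*(1/27656))*(1/194481) + 241339*(1/85273)) = 6*I*sqrt(9059) + ((-113552/39469 + 20849/13828)*(1/194481) + 241339/85273) = 6*I*sqrt(9059) + (-747307875/545777332*1/194481 + 241339/85273) = 6*I*sqrt(9059) + (-249102625/35381107101564 + 241339/85273) = 6*I*sqrt(9059) + 8538819765056212571/3017053145871666972 = 8538819765056212571/3017053145871666972 + 6*I*sqrt(9059)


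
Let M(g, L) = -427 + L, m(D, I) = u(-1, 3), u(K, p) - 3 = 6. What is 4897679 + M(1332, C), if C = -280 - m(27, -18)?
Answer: 4896963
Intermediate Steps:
u(K, p) = 9 (u(K, p) = 3 + 6 = 9)
m(D, I) = 9
C = -289 (C = -280 - 1*9 = -280 - 9 = -289)
4897679 + M(1332, C) = 4897679 + (-427 - 289) = 4897679 - 716 = 4896963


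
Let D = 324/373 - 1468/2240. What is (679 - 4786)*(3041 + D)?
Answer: -2608966119303/208880 ≈ -1.2490e+7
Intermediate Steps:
D = 44549/208880 (D = 324*(1/373) - 1468*1/2240 = 324/373 - 367/560 = 44549/208880 ≈ 0.21328)
(679 - 4786)*(3041 + D) = (679 - 4786)*(3041 + 44549/208880) = -4107*635248629/208880 = -2608966119303/208880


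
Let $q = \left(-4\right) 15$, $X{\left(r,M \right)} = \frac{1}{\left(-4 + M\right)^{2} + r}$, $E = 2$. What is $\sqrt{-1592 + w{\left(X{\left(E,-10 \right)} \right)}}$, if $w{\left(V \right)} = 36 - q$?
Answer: $2 i \sqrt{374} \approx 38.678 i$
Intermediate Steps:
$X{\left(r,M \right)} = \frac{1}{r + \left(-4 + M\right)^{2}}$
$q = -60$
$w{\left(V \right)} = 96$ ($w{\left(V \right)} = 36 - -60 = 36 + 60 = 96$)
$\sqrt{-1592 + w{\left(X{\left(E,-10 \right)} \right)}} = \sqrt{-1592 + 96} = \sqrt{-1496} = 2 i \sqrt{374}$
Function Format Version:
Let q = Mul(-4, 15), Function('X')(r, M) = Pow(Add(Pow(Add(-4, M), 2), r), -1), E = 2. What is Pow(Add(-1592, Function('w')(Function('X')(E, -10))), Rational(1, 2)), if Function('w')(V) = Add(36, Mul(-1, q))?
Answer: Mul(2, I, Pow(374, Rational(1, 2))) ≈ Mul(38.678, I)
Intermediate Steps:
Function('X')(r, M) = Pow(Add(r, Pow(Add(-4, M), 2)), -1)
q = -60
Function('w')(V) = 96 (Function('w')(V) = Add(36, Mul(-1, -60)) = Add(36, 60) = 96)
Pow(Add(-1592, Function('w')(Function('X')(E, -10))), Rational(1, 2)) = Pow(Add(-1592, 96), Rational(1, 2)) = Pow(-1496, Rational(1, 2)) = Mul(2, I, Pow(374, Rational(1, 2)))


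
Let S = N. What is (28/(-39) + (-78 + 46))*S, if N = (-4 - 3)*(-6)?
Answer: -17864/13 ≈ -1374.2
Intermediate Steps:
N = 42 (N = -7*(-6) = 42)
S = 42
(28/(-39) + (-78 + 46))*S = (28/(-39) + (-78 + 46))*42 = (28*(-1/39) - 32)*42 = (-28/39 - 32)*42 = -1276/39*42 = -17864/13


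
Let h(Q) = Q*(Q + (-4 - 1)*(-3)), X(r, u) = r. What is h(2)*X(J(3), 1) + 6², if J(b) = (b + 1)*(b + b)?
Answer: 852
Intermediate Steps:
J(b) = 2*b*(1 + b) (J(b) = (1 + b)*(2*b) = 2*b*(1 + b))
h(Q) = Q*(15 + Q) (h(Q) = Q*(Q - 5*(-3)) = Q*(Q + 15) = Q*(15 + Q))
h(2)*X(J(3), 1) + 6² = (2*(15 + 2))*(2*3*(1 + 3)) + 6² = (2*17)*(2*3*4) + 36 = 34*24 + 36 = 816 + 36 = 852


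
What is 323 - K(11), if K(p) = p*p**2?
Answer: -1008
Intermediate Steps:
K(p) = p**3
323 - K(11) = 323 - 1*11**3 = 323 - 1*1331 = 323 - 1331 = -1008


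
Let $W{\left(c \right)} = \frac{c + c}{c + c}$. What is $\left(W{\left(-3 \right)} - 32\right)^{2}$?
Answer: $961$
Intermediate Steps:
$W{\left(c \right)} = 1$ ($W{\left(c \right)} = \frac{2 c}{2 c} = 2 c \frac{1}{2 c} = 1$)
$\left(W{\left(-3 \right)} - 32\right)^{2} = \left(1 - 32\right)^{2} = \left(-31\right)^{2} = 961$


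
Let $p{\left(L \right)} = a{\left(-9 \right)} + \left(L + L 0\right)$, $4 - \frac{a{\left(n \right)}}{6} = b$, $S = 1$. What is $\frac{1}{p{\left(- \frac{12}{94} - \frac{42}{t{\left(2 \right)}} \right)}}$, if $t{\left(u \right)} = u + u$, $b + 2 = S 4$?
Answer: $\frac{94}{129} \approx 0.72868$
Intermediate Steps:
$b = 2$ ($b = -2 + 1 \cdot 4 = -2 + 4 = 2$)
$a{\left(n \right)} = 12$ ($a{\left(n \right)} = 24 - 12 = 12$)
$t{\left(u \right)} = 2 u$
$p{\left(L \right)} = 12 + L$ ($p{\left(L \right)} = 12 + \left(L + L 0\right) = 12 + \left(L + 0\right) = 12 + L$)
$\frac{1}{p{\left(- \frac{12}{94} - \frac{42}{t{\left(2 \right)}} \right)}} = \frac{1}{12 - \left(\frac{6}{47} + \frac{21}{2}\right)} = \frac{1}{12 - \left(\frac{6}{47} + \frac{42}{4}\right)} = \frac{1}{12 - \frac{999}{94}} = \frac{1}{\frac{129}{94}} = \frac{94}{129}$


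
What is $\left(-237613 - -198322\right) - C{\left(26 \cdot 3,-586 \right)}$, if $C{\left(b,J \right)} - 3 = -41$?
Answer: $-39253$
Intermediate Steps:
$C{\left(b,J \right)} = -38$ ($C{\left(b,J \right)} = 3 - 41 = -38$)
$\left(-237613 - -198322\right) - C{\left(26 \cdot 3,-586 \right)} = \left(-237613 - -198322\right) - -38 = \left(-237613 + 198322\right) + 38 = -39291 + 38 = -39253$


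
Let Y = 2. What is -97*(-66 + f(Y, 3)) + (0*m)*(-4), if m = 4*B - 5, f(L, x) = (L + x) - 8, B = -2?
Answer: 6693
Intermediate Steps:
f(L, x) = -8 + L + x
m = -13 (m = 4*(-2) - 5 = -8 - 5 = -13)
-97*(-66 + f(Y, 3)) + (0*m)*(-4) = -97*(-66 + (-8 + 2 + 3)) + (0*(-13))*(-4) = -97*(-66 - 3) + 0*(-4) = -97*(-69) + 0 = 6693 + 0 = 6693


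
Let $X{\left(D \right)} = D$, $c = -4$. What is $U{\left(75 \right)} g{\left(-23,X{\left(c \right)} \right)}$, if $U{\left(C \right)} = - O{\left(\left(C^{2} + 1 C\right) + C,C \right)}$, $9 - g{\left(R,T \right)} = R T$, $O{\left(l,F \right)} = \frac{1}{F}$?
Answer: $\frac{83}{75} \approx 1.1067$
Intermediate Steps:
$g{\left(R,T \right)} = 9 - R T$
$U{\left(C \right)} = - \frac{1}{C}$
$U{\left(75 \right)} g{\left(-23,X{\left(c \right)} \right)} = - \frac{1}{75} \left(9 - \left(-23\right) \left(-4\right)\right) = \left(-1\right) \frac{1}{75} \left(9 - 92\right) = \left(- \frac{1}{75}\right) \left(-83\right) = \frac{83}{75}$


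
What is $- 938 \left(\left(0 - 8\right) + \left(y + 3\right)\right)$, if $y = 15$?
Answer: $-9380$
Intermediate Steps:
$- 938 \left(\left(0 - 8\right) + \left(y + 3\right)\right) = - 938 \left(\left(0 - 8\right) + \left(15 + 3\right)\right) = - 938 \left(-8 + 18\right) = \left(-938\right) 10 = -9380$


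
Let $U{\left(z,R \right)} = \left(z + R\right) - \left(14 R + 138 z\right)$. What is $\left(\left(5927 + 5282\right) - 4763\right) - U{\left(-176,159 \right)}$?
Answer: $-15599$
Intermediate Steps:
$U{\left(z,R \right)} = - 137 z - 13 R$ ($U{\left(z,R \right)} = \left(R + z\right) - \left(14 R + 138 z\right) = - 137 z - 13 R$)
$\left(\left(5927 + 5282\right) - 4763\right) - U{\left(-176,159 \right)} = \left(\left(5927 + 5282\right) - 4763\right) - \left(\left(-137\right) \left(-176\right) - 2067\right) = \left(11209 - 4763\right) - \left(24112 - 2067\right) = 6446 - 22045 = -15599$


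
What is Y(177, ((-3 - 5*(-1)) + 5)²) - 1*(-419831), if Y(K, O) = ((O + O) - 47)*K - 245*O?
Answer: 416853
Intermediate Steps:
Y(K, O) = -245*O + K*(-47 + 2*O) (Y(K, O) = (2*O - 47)*K - 245*O = (-47 + 2*O)*K - 245*O = K*(-47 + 2*O) - 245*O = -245*O + K*(-47 + 2*O))
Y(177, ((-3 - 5*(-1)) + 5)²) - 1*(-419831) = (-245*((-3 - 5*(-1)) + 5)² - 47*177 + 2*177*((-3 - 5*(-1)) + 5)²) - 1*(-419831) = (-245*((-3 + 5) + 5)² - 8319 + 2*177*((-3 + 5) + 5)²) + 419831 = (-245*(2 + 5)² - 8319 + 2*177*(2 + 5)²) + 419831 = (-245*7² - 8319 + 2*177*7²) + 419831 = (-245*49 - 8319 + 2*177*49) + 419831 = (-12005 - 8319 + 17346) + 419831 = -2978 + 419831 = 416853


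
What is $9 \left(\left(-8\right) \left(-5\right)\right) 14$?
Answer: $5040$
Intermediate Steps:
$9 \left(\left(-8\right) \left(-5\right)\right) 14 = 9 \cdot 40 \cdot 14 = 360 \cdot 14 = 5040$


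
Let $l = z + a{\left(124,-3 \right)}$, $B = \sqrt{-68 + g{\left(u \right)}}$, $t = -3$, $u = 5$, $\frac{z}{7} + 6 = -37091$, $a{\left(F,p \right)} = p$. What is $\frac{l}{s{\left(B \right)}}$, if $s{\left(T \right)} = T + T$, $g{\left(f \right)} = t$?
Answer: $\frac{129841 i \sqrt{71}}{71} \approx 15409.0 i$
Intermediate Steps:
$z = -259679$ ($z = -42 + 7 \left(-37091\right) = -42 - 259637 = -259679$)
$g{\left(f \right)} = -3$
$B = i \sqrt{71}$ ($B = \sqrt{-68 - 3} = \sqrt{-71} = i \sqrt{71} \approx 8.4261 i$)
$s{\left(T \right)} = 2 T$
$l = -259682$ ($l = -259679 - 3 = -259682$)
$\frac{l}{s{\left(B \right)}} = - \frac{259682}{2 i \sqrt{71}} = - 259682 \left(- \frac{i \sqrt{71}}{142}\right) = \frac{129841 i \sqrt{71}}{71}$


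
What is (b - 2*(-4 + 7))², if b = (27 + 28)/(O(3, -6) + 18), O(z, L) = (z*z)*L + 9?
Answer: 47089/729 ≈ 64.594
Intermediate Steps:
O(z, L) = 9 + L*z² (O(z, L) = z²*L + 9 = L*z² + 9 = 9 + L*z²)
b = -55/27 (b = (27 + 28)/((9 - 6*3²) + 18) = 55/((9 - 6*9) + 18) = 55/((9 - 54) + 18) = 55/(-45 + 18) = 55/(-27) = 55*(-1/27) = -55/27 ≈ -2.0370)
(b - 2*(-4 + 7))² = (-55/27 - 2*(-4 + 7))² = (-55/27 - 2*3)² = (-55/27 - 6)² = (-217/27)² = 47089/729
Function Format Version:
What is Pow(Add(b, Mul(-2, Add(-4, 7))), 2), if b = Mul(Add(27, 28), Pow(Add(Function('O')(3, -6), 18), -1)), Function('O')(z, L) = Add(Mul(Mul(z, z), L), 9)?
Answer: Rational(47089, 729) ≈ 64.594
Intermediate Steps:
Function('O')(z, L) = Add(9, Mul(L, Pow(z, 2))) (Function('O')(z, L) = Add(Mul(Pow(z, 2), L), 9) = Add(Mul(L, Pow(z, 2)), 9) = Add(9, Mul(L, Pow(z, 2))))
b = Rational(-55, 27) (b = Mul(Add(27, 28), Pow(Add(Add(9, Mul(-6, Pow(3, 2))), 18), -1)) = Mul(55, Pow(Add(Add(9, Mul(-6, 9)), 18), -1)) = Mul(55, Pow(Add(Add(9, -54), 18), -1)) = Mul(55, Pow(Add(-45, 18), -1)) = Mul(55, Pow(-27, -1)) = Mul(55, Rational(-1, 27)) = Rational(-55, 27) ≈ -2.0370)
Pow(Add(b, Mul(-2, Add(-4, 7))), 2) = Pow(Add(Rational(-55, 27), Mul(-2, Add(-4, 7))), 2) = Pow(Add(Rational(-55, 27), Mul(-2, 3)), 2) = Pow(Add(Rational(-55, 27), -6), 2) = Pow(Rational(-217, 27), 2) = Rational(47089, 729)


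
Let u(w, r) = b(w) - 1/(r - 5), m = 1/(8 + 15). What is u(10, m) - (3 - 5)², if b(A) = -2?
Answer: -661/114 ≈ -5.7982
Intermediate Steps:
m = 1/23 ≈ 0.043478
u(w, r) = -2 - 1/(-5 + r) (u(w, r) = -2 - 1/(r - 5) = -2 - 1/(-5 + r))
u(10, m) - (3 - 5)² = (9 - 2*1/23)/(-5 + 1/23) - (3 - 5)² = (9 - 2/23)/(-114/23) - 1*(-2)² = -23/114*205/23 - 1*4 = -205/114 - 4 = -661/114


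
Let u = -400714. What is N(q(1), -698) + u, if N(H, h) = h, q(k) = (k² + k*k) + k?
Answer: -401412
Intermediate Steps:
q(k) = k + 2*k² (q(k) = (k² + k²) + k = 2*k² + k = k + 2*k²)
N(q(1), -698) + u = -698 - 400714 = -401412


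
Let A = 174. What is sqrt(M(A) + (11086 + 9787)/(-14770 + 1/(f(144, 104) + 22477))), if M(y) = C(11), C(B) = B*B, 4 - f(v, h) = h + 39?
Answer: sqrt(13017656189561426635)/329932259 ≈ 10.936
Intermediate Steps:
f(v, h) = -35 - h (f(v, h) = 4 - (h + 39) = 4 - (39 + h) = 4 + (-39 - h) = -35 - h)
C(B) = B**2
M(y) = 121 (M(y) = 11**2 = 121)
sqrt(M(A) + (11086 + 9787)/(-14770 + 1/(f(144, 104) + 22477))) = sqrt(121 + (11086 + 9787)/(-14770 + 1/((-35 - 1*104) + 22477))) = sqrt(121 + 20873/(-14770 + 1/((-35 - 104) + 22477))) = sqrt(121 + 20873/(-14770 + 1/(-139 + 22477))) = sqrt(121 + 20873/(-14770 + 1/22338)) = sqrt(121 + 20873/(-329932259/22338)) = sqrt(121 + 20873*(-22338/329932259)) = sqrt(121 - 466261074/329932259) = sqrt(39455542265/329932259) = sqrt(13017656189561426635)/329932259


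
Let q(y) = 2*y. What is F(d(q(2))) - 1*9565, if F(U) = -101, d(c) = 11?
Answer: -9666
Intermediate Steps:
F(d(q(2))) - 1*9565 = -101 - 1*9565 = -101 - 9565 = -9666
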